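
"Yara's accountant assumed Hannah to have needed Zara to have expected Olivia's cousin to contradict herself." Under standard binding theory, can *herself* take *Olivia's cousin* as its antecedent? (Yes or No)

*herself* is a reflexive; Principle A requires it to be bound within its binding domain — the clause headed by 'contradict'.
— Olivia's cousin: subject of the clause headed by 'contradict'; c-commands the reflexive within its binding domain — allowed (Principle A).

Yes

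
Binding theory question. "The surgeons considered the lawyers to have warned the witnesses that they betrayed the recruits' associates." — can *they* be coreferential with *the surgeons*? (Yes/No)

*they* is a pronoun; Principle B requires it to be free in its binding domain — the clause headed by 'betrayed'.
— the surgeons: subject of the matrix clause; c-commands the pronoun but lies outside its binding domain — allowed.

Yes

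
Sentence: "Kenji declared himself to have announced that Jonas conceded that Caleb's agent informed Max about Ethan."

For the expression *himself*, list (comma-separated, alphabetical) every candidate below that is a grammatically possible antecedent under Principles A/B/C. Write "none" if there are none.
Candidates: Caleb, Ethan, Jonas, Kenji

Kenji

*himself* is a reflexive; Principle A requires it to be bound within its binding domain — the matrix clause.
— Caleb: possessor inside the subject DP of the clause headed by 'informed'; does not c-command the reflexive — cannot bind it (Principle A).
— Ethan: second object of the clause headed by 'informed'; does not c-command the reflexive — cannot bind it (Principle A).
— Jonas: subject of the clause headed by 'conceded'; does not c-command the reflexive — cannot bind it (Principle A).
— Kenji: subject of the matrix clause; c-commands the reflexive within its binding domain — allowed (Principle A).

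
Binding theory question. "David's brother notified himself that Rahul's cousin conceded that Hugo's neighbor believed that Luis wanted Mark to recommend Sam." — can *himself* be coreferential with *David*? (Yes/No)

*himself* is a reflexive; Principle A requires it to be bound within its binding domain — the matrix clause.
— David: possessor inside the subject DP of the matrix clause; does not c-command the reflexive — cannot bind it (Principle A).

No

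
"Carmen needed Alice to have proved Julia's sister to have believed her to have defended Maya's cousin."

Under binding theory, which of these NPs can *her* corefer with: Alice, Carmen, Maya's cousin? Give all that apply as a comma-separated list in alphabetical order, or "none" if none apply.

*her* is a pronoun; Principle B requires it to be free in its binding domain — the clause headed by 'believed'.
— Alice: subject of the clause headed by 'proved'; c-commands the pronoun but lies outside its binding domain — allowed.
— Carmen: subject of the matrix clause; c-commands the pronoun but lies outside its binding domain — allowed.
— Maya's cousin: object of the clause headed by 'defended'; is c-commanded by the pronoun; coreference would bind this R-expression — blocked (Principle C).

Alice, Carmen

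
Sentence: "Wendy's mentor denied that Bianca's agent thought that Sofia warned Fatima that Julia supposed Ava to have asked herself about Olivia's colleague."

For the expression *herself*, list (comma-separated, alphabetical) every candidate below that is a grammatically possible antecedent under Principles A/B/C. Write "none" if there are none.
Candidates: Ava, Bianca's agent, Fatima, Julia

Ava

*herself* is a reflexive; Principle A requires it to be bound within its binding domain — the clause headed by 'asked'.
— Ava: subject of the clause headed by 'asked'; c-commands the reflexive within its binding domain — allowed (Principle A).
— Bianca's agent: subject of the clause headed by 'thought'; c-commands the reflexive but lies outside its binding domain — cannot bind it (Principle A).
— Fatima: object of the clause headed by 'warned'; c-commands the reflexive but lies outside its binding domain — cannot bind it (Principle A).
— Julia: subject of the clause headed by 'supposed'; c-commands the reflexive but lies outside its binding domain — cannot bind it (Principle A).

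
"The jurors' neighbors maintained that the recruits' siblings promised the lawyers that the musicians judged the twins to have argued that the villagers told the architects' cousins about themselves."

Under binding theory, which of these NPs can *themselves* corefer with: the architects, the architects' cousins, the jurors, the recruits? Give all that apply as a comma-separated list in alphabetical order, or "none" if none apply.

the architects' cousins

*themselves* is a reflexive; Principle A requires it to be bound within its binding domain — the clause headed by 'told'.
— the architects: possessor inside the object DP of the clause headed by 'told'; does not c-command the reflexive — cannot bind it (Principle A).
— the architects' cousins: object of the clause headed by 'told'; c-commands the reflexive within its binding domain — allowed (Principle A).
— the jurors: possessor inside the subject DP of the matrix clause; does not c-command the reflexive — cannot bind it (Principle A).
— the recruits: possessor inside the subject DP of the clause headed by 'promised'; does not c-command the reflexive — cannot bind it (Principle A).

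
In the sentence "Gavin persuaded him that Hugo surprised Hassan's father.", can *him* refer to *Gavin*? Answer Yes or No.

*him* is a pronoun; Principle B requires it to be free in its binding domain — the matrix clause.
— Gavin: subject of the matrix clause; c-commands the pronoun within its binding domain — blocked (Principle B).

No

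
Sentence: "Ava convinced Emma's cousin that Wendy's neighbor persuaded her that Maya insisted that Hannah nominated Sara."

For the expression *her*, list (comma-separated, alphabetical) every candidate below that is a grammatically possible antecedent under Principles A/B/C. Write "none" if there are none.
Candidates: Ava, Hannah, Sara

*her* is a pronoun; Principle B requires it to be free in its binding domain — the clause headed by 'persuaded'.
— Ava: subject of the matrix clause; c-commands the pronoun but lies outside its binding domain — allowed.
— Hannah: subject of the clause headed by 'nominated'; is c-commanded by the pronoun; coreference would bind this R-expression — blocked (Principle C).
— Sara: object of the clause headed by 'nominated'; is c-commanded by the pronoun; coreference would bind this R-expression — blocked (Principle C).

Ava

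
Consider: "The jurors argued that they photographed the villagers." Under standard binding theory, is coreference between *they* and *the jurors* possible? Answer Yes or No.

*the jurors* is an R-expression; Principle C requires it to be free (not bound by any c-commanding expression).
— they: subject of the clause headed by 'photographed'; the pronoun does not c-command the R-expression — coreference allowed.

Yes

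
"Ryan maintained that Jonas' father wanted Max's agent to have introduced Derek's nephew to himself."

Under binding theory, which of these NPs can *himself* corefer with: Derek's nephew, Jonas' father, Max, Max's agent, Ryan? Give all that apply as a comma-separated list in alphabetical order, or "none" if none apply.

Derek's nephew, Max's agent

*himself* is a reflexive; Principle A requires it to be bound within its binding domain — the clause headed by 'introduced'.
— Derek's nephew: object of the clause headed by 'introduced'; c-commands the reflexive within its binding domain — allowed (Principle A).
— Jonas' father: subject of the clause headed by 'wanted'; c-commands the reflexive but lies outside its binding domain — cannot bind it (Principle A).
— Max: possessor inside the subject DP of the clause headed by 'introduced'; does not c-command the reflexive — cannot bind it (Principle A).
— Max's agent: subject of the clause headed by 'introduced'; c-commands the reflexive within its binding domain — allowed (Principle A).
— Ryan: subject of the matrix clause; c-commands the reflexive but lies outside its binding domain — cannot bind it (Principle A).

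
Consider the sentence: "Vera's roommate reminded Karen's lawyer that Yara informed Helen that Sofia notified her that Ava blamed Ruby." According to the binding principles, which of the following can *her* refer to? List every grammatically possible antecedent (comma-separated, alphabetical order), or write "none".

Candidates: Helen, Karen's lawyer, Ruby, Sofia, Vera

Helen, Karen's lawyer, Vera

*her* is a pronoun; Principle B requires it to be free in its binding domain — the clause headed by 'notified'.
— Helen: object of the clause headed by 'informed'; c-commands the pronoun but lies outside its binding domain — allowed.
— Karen's lawyer: object of the matrix clause; c-commands the pronoun but lies outside its binding domain — allowed.
— Ruby: object of the clause headed by 'blamed'; is c-commanded by the pronoun; coreference would bind this R-expression — blocked (Principle C).
— Sofia: subject of the clause headed by 'notified'; c-commands the pronoun within its binding domain — blocked (Principle B).
— Vera: possessor inside the subject DP of the matrix clause; does not c-command the pronoun — Principle B does not apply; allowed.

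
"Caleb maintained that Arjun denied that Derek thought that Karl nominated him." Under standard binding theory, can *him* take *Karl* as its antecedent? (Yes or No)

*him* is a pronoun; Principle B requires it to be free in its binding domain — the clause headed by 'nominated'.
— Karl: subject of the clause headed by 'nominated'; c-commands the pronoun within its binding domain — blocked (Principle B).

No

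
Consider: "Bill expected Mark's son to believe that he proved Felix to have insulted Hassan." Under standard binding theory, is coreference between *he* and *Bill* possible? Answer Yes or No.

Yes

*Bill* is an R-expression; Principle C requires it to be free (not bound by any c-commanding expression).
— he: subject of the clause headed by 'proved'; the pronoun does not c-command the R-expression — coreference allowed.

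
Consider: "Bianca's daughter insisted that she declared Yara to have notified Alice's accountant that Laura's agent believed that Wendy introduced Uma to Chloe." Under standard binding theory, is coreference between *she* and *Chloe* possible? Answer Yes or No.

*Chloe* is an R-expression; Principle C requires it to be free (not bound by any c-commanding expression).
— she: subject of the clause headed by 'declared'; the pronoun c-commands the R-expression — coreference blocked (Principle C).

No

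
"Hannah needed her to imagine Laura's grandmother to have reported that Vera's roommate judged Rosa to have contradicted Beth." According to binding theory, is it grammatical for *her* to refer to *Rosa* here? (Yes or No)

No

*Rosa* is an R-expression; Principle C requires it to be free (not bound by any c-commanding expression).
— her: subject of the clause headed by 'imagine'; the pronoun c-commands the R-expression — coreference blocked (Principle C).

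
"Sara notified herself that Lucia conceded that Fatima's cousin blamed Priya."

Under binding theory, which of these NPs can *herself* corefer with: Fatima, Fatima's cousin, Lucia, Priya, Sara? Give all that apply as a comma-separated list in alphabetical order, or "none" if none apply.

*herself* is a reflexive; Principle A requires it to be bound within its binding domain — the matrix clause.
— Fatima: possessor inside the subject DP of the clause headed by 'blamed'; does not c-command the reflexive — cannot bind it (Principle A).
— Fatima's cousin: subject of the clause headed by 'blamed'; does not c-command the reflexive — cannot bind it (Principle A).
— Lucia: subject of the clause headed by 'conceded'; does not c-command the reflexive — cannot bind it (Principle A).
— Priya: object of the clause headed by 'blamed'; does not c-command the reflexive — cannot bind it (Principle A).
— Sara: subject of the matrix clause; c-commands the reflexive within its binding domain — allowed (Principle A).

Sara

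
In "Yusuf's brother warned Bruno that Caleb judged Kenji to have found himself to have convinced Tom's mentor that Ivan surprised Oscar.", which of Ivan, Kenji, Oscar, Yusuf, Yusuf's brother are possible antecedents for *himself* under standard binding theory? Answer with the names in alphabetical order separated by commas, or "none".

*himself* is a reflexive; Principle A requires it to be bound within its binding domain — the clause headed by 'found'.
— Ivan: subject of the clause headed by 'surprised'; does not c-command the reflexive — cannot bind it (Principle A).
— Kenji: subject of the clause headed by 'found'; c-commands the reflexive within its binding domain — allowed (Principle A).
— Oscar: object of the clause headed by 'surprised'; does not c-command the reflexive — cannot bind it (Principle A).
— Yusuf: possessor inside the subject DP of the matrix clause; does not c-command the reflexive — cannot bind it (Principle A).
— Yusuf's brother: subject of the matrix clause; c-commands the reflexive but lies outside its binding domain — cannot bind it (Principle A).

Kenji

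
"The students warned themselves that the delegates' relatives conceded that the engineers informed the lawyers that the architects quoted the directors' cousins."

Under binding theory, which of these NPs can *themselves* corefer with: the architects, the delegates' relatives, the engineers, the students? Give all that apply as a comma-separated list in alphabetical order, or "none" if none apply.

*themselves* is a reflexive; Principle A requires it to be bound within its binding domain — the matrix clause.
— the architects: subject of the clause headed by 'quoted'; does not c-command the reflexive — cannot bind it (Principle A).
— the delegates' relatives: subject of the clause headed by 'conceded'; does not c-command the reflexive — cannot bind it (Principle A).
— the engineers: subject of the clause headed by 'informed'; does not c-command the reflexive — cannot bind it (Principle A).
— the students: subject of the matrix clause; c-commands the reflexive within its binding domain — allowed (Principle A).

the students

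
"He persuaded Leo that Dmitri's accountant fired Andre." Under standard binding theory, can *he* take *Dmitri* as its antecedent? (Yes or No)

*he* is a pronoun; Principle B requires it to be free in its binding domain — the matrix clause.
— Dmitri: possessor inside the subject DP of the clause headed by 'fired'; is c-commanded by the pronoun; coreference would bind this R-expression — blocked (Principle C).

No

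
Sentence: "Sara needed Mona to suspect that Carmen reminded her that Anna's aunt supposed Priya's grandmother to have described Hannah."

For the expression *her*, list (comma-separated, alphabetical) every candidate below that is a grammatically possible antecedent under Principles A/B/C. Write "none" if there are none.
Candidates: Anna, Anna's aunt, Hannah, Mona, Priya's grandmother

*her* is a pronoun; Principle B requires it to be free in its binding domain — the clause headed by 'reminded'.
— Anna: possessor inside the subject DP of the clause headed by 'supposed'; is c-commanded by the pronoun; coreference would bind this R-expression — blocked (Principle C).
— Anna's aunt: subject of the clause headed by 'supposed'; is c-commanded by the pronoun; coreference would bind this R-expression — blocked (Principle C).
— Hannah: object of the clause headed by 'described'; is c-commanded by the pronoun; coreference would bind this R-expression — blocked (Principle C).
— Mona: subject of the clause headed by 'suspect'; c-commands the pronoun but lies outside its binding domain — allowed.
— Priya's grandmother: subject of the clause headed by 'described'; is c-commanded by the pronoun; coreference would bind this R-expression — blocked (Principle C).

Mona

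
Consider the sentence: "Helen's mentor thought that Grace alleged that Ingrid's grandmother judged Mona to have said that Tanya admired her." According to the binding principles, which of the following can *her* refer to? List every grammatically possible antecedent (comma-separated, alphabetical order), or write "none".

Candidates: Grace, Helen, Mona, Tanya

*her* is a pronoun; Principle B requires it to be free in its binding domain — the clause headed by 'admired'.
— Grace: subject of the clause headed by 'alleged'; c-commands the pronoun but lies outside its binding domain — allowed.
— Helen: possessor inside the subject DP of the matrix clause; does not c-command the pronoun — Principle B does not apply; allowed.
— Mona: subject of the clause headed by 'said'; c-commands the pronoun but lies outside its binding domain — allowed.
— Tanya: subject of the clause headed by 'admired'; c-commands the pronoun within its binding domain — blocked (Principle B).

Grace, Helen, Mona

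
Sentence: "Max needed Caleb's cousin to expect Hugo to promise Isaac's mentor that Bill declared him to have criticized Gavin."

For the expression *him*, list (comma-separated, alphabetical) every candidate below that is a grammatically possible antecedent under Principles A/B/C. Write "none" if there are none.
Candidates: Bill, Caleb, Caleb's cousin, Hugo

*him* is a pronoun; Principle B requires it to be free in its binding domain — the clause headed by 'declared'.
— Bill: subject of the clause headed by 'declared'; c-commands the pronoun within its binding domain — blocked (Principle B).
— Caleb: possessor inside the subject DP of the clause headed by 'expect'; does not c-command the pronoun — Principle B does not apply; allowed.
— Caleb's cousin: subject of the clause headed by 'expect'; c-commands the pronoun but lies outside its binding domain — allowed.
— Hugo: subject of the clause headed by 'promise'; c-commands the pronoun but lies outside its binding domain — allowed.

Caleb, Caleb's cousin, Hugo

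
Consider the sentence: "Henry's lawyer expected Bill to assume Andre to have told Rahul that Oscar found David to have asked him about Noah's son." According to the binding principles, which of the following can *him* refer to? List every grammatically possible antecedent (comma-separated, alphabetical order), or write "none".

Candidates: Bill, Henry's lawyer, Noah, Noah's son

Bill, Henry's lawyer

*him* is a pronoun; Principle B requires it to be free in its binding domain — the clause headed by 'asked'.
— Bill: subject of the clause headed by 'assume'; c-commands the pronoun but lies outside its binding domain — allowed.
— Henry's lawyer: subject of the matrix clause; c-commands the pronoun but lies outside its binding domain — allowed.
— Noah: possessor inside the second object DP of the clause headed by 'asked'; is c-commanded by the pronoun; coreference would bind this R-expression — blocked (Principle C).
— Noah's son: second object of the clause headed by 'asked'; is c-commanded by the pronoun; coreference would bind this R-expression — blocked (Principle C).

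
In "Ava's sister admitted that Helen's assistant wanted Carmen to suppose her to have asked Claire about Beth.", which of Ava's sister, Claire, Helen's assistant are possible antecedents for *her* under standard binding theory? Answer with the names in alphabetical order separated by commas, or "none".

Ava's sister, Helen's assistant

*her* is a pronoun; Principle B requires it to be free in its binding domain — the clause headed by 'suppose'.
— Ava's sister: subject of the matrix clause; c-commands the pronoun but lies outside its binding domain — allowed.
— Claire: object of the clause headed by 'asked'; is c-commanded by the pronoun; coreference would bind this R-expression — blocked (Principle C).
— Helen's assistant: subject of the clause headed by 'wanted'; c-commands the pronoun but lies outside its binding domain — allowed.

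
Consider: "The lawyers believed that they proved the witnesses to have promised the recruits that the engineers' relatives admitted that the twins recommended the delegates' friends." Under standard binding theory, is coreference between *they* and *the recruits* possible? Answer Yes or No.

*the recruits* is an R-expression; Principle C requires it to be free (not bound by any c-commanding expression).
— they: subject of the clause headed by 'proved'; the pronoun c-commands the R-expression — coreference blocked (Principle C).

No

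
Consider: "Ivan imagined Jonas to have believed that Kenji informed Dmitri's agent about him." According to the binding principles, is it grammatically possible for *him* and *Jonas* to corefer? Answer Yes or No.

Yes

*him* is a pronoun; Principle B requires it to be free in its binding domain — the clause headed by 'informed'.
— Jonas: subject of the clause headed by 'believed'; c-commands the pronoun but lies outside its binding domain — allowed.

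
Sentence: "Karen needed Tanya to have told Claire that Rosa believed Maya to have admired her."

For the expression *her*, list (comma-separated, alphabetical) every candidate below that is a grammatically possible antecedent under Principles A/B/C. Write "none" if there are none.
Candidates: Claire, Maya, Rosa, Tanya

Claire, Rosa, Tanya

*her* is a pronoun; Principle B requires it to be free in its binding domain — the clause headed by 'admired'.
— Claire: object of the clause headed by 'told'; c-commands the pronoun but lies outside its binding domain — allowed.
— Maya: subject of the clause headed by 'admired'; c-commands the pronoun within its binding domain — blocked (Principle B).
— Rosa: subject of the clause headed by 'believed'; c-commands the pronoun but lies outside its binding domain — allowed.
— Tanya: subject of the clause headed by 'told'; c-commands the pronoun but lies outside its binding domain — allowed.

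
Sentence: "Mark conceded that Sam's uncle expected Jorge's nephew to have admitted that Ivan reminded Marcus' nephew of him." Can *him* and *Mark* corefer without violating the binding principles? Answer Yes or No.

Yes

*Mark* is an R-expression; Principle C requires it to be free (not bound by any c-commanding expression).
— him: second object of the clause headed by 'reminded'; the pronoun does not c-command the R-expression — coreference allowed.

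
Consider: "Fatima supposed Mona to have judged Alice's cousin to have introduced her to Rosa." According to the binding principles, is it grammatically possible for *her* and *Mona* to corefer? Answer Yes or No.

*her* is a pronoun; Principle B requires it to be free in its binding domain — the clause headed by 'introduced'.
— Mona: subject of the clause headed by 'judged'; c-commands the pronoun but lies outside its binding domain — allowed.

Yes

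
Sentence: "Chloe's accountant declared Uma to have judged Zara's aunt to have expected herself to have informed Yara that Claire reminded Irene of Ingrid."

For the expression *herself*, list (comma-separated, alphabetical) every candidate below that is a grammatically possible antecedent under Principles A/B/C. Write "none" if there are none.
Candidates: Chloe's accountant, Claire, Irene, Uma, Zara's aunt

Zara's aunt

*herself* is a reflexive; Principle A requires it to be bound within its binding domain — the clause headed by 'expected'.
— Chloe's accountant: subject of the matrix clause; c-commands the reflexive but lies outside its binding domain — cannot bind it (Principle A).
— Claire: subject of the clause headed by 'reminded'; does not c-command the reflexive — cannot bind it (Principle A).
— Irene: object of the clause headed by 'reminded'; does not c-command the reflexive — cannot bind it (Principle A).
— Uma: subject of the clause headed by 'judged'; c-commands the reflexive but lies outside its binding domain — cannot bind it (Principle A).
— Zara's aunt: subject of the clause headed by 'expected'; c-commands the reflexive within its binding domain — allowed (Principle A).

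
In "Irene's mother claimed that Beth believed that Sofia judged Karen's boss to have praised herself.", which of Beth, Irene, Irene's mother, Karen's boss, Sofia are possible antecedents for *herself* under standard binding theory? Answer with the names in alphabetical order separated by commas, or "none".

Karen's boss

*herself* is a reflexive; Principle A requires it to be bound within its binding domain — the clause headed by 'praised'.
— Beth: subject of the clause headed by 'believed'; c-commands the reflexive but lies outside its binding domain — cannot bind it (Principle A).
— Irene: possessor inside the subject DP of the matrix clause; does not c-command the reflexive — cannot bind it (Principle A).
— Irene's mother: subject of the matrix clause; c-commands the reflexive but lies outside its binding domain — cannot bind it (Principle A).
— Karen's boss: subject of the clause headed by 'praised'; c-commands the reflexive within its binding domain — allowed (Principle A).
— Sofia: subject of the clause headed by 'judged'; c-commands the reflexive but lies outside its binding domain — cannot bind it (Principle A).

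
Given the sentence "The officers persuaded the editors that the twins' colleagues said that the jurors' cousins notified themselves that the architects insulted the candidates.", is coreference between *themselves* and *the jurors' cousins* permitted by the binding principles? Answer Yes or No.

Yes

*themselves* is a reflexive; Principle A requires it to be bound within its binding domain — the clause headed by 'notified'.
— the jurors' cousins: subject of the clause headed by 'notified'; c-commands the reflexive within its binding domain — allowed (Principle A).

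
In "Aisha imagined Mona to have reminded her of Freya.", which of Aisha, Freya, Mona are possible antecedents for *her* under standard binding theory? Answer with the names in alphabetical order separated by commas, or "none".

Aisha

*her* is a pronoun; Principle B requires it to be free in its binding domain — the clause headed by 'reminded'.
— Aisha: subject of the matrix clause; c-commands the pronoun but lies outside its binding domain — allowed.
— Freya: second object of the clause headed by 'reminded'; is c-commanded by the pronoun; coreference would bind this R-expression — blocked (Principle C).
— Mona: subject of the clause headed by 'reminded'; c-commands the pronoun within its binding domain — blocked (Principle B).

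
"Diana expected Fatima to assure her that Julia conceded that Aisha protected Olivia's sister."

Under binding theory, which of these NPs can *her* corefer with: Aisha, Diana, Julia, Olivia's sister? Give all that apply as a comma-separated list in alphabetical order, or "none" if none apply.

Diana

*her* is a pronoun; Principle B requires it to be free in its binding domain — the clause headed by 'assure'.
— Aisha: subject of the clause headed by 'protected'; is c-commanded by the pronoun; coreference would bind this R-expression — blocked (Principle C).
— Diana: subject of the matrix clause; c-commands the pronoun but lies outside its binding domain — allowed.
— Julia: subject of the clause headed by 'conceded'; is c-commanded by the pronoun; coreference would bind this R-expression — blocked (Principle C).
— Olivia's sister: object of the clause headed by 'protected'; is c-commanded by the pronoun; coreference would bind this R-expression — blocked (Principle C).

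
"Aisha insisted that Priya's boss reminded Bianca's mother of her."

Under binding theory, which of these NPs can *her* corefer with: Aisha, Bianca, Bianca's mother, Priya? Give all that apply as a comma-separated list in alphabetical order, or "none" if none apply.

Aisha, Bianca, Priya

*her* is a pronoun; Principle B requires it to be free in its binding domain — the clause headed by 'reminded'.
— Aisha: subject of the matrix clause; c-commands the pronoun but lies outside its binding domain — allowed.
— Bianca: possessor inside the object DP of the clause headed by 'reminded'; does not c-command the pronoun — Principle B does not apply; allowed.
— Bianca's mother: object of the clause headed by 'reminded'; c-commands the pronoun within its binding domain — blocked (Principle B).
— Priya: possessor inside the subject DP of the clause headed by 'reminded'; does not c-command the pronoun — Principle B does not apply; allowed.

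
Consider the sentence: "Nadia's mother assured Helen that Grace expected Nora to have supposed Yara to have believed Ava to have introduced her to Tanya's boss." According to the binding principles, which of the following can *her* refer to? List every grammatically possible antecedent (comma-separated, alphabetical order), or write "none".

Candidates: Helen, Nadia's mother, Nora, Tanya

Helen, Nadia's mother, Nora

*her* is a pronoun; Principle B requires it to be free in its binding domain — the clause headed by 'introduced'.
— Helen: object of the matrix clause; c-commands the pronoun but lies outside its binding domain — allowed.
— Nadia's mother: subject of the matrix clause; c-commands the pronoun but lies outside its binding domain — allowed.
— Nora: subject of the clause headed by 'supposed'; c-commands the pronoun but lies outside its binding domain — allowed.
— Tanya: possessor inside the second object DP of the clause headed by 'introduced'; is c-commanded by the pronoun; coreference would bind this R-expression — blocked (Principle C).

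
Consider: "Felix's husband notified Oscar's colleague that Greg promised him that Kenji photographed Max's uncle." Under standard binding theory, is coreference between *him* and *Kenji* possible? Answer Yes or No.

No

*Kenji* is an R-expression; Principle C requires it to be free (not bound by any c-commanding expression).
— him: object of the clause headed by 'promised'; the pronoun c-commands the R-expression — coreference blocked (Principle C).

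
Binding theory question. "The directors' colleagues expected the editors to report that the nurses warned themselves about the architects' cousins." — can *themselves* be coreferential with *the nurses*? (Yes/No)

Yes

*themselves* is a reflexive; Principle A requires it to be bound within its binding domain — the clause headed by 'warned'.
— the nurses: subject of the clause headed by 'warned'; c-commands the reflexive within its binding domain — allowed (Principle A).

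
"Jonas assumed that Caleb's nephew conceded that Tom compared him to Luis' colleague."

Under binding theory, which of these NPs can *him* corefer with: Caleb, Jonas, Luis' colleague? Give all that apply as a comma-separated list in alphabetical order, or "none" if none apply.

Caleb, Jonas

*him* is a pronoun; Principle B requires it to be free in its binding domain — the clause headed by 'compared'.
— Caleb: possessor inside the subject DP of the clause headed by 'conceded'; does not c-command the pronoun — Principle B does not apply; allowed.
— Jonas: subject of the matrix clause; c-commands the pronoun but lies outside its binding domain — allowed.
— Luis' colleague: second object of the clause headed by 'compared'; is c-commanded by the pronoun; coreference would bind this R-expression — blocked (Principle C).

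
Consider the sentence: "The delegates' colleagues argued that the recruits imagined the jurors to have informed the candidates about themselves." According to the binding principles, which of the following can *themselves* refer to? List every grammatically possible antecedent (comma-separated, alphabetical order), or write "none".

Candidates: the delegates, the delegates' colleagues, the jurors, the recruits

*themselves* is a reflexive; Principle A requires it to be bound within its binding domain — the clause headed by 'informed'.
— the delegates: possessor inside the subject DP of the matrix clause; does not c-command the reflexive — cannot bind it (Principle A).
— the delegates' colleagues: subject of the matrix clause; c-commands the reflexive but lies outside its binding domain — cannot bind it (Principle A).
— the jurors: subject of the clause headed by 'informed'; c-commands the reflexive within its binding domain — allowed (Principle A).
— the recruits: subject of the clause headed by 'imagined'; c-commands the reflexive but lies outside its binding domain — cannot bind it (Principle A).

the jurors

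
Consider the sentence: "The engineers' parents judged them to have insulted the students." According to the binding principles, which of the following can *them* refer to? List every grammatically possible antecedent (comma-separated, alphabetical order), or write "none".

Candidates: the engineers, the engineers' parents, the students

*them* is a pronoun; Principle B requires it to be free in its binding domain — the matrix clause.
— the engineers: possessor inside the subject DP of the matrix clause; does not c-command the pronoun — Principle B does not apply; allowed.
— the engineers' parents: subject of the matrix clause; c-commands the pronoun within its binding domain — blocked (Principle B).
— the students: object of the clause headed by 'insulted'; is c-commanded by the pronoun; coreference would bind this R-expression — blocked (Principle C).

the engineers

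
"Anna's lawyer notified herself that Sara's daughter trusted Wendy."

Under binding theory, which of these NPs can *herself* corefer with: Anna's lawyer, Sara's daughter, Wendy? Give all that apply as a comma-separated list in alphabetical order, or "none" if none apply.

Anna's lawyer

*herself* is a reflexive; Principle A requires it to be bound within its binding domain — the matrix clause.
— Anna's lawyer: subject of the matrix clause; c-commands the reflexive within its binding domain — allowed (Principle A).
— Sara's daughter: subject of the clause headed by 'trusted'; does not c-command the reflexive — cannot bind it (Principle A).
— Wendy: object of the clause headed by 'trusted'; does not c-command the reflexive — cannot bind it (Principle A).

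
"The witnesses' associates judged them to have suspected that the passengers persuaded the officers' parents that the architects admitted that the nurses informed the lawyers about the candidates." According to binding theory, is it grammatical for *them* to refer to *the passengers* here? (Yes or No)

*the passengers* is an R-expression; Principle C requires it to be free (not bound by any c-commanding expression).
— them: subject of the clause headed by 'suspected'; the pronoun c-commands the R-expression — coreference blocked (Principle C).

No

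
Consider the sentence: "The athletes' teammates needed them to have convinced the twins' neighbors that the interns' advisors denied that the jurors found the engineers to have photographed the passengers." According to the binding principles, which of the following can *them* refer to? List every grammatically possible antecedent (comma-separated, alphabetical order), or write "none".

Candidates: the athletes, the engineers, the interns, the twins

*them* is a pronoun; Principle B requires it to be free in its binding domain — the matrix clause.
— the athletes: possessor inside the subject DP of the matrix clause; does not c-command the pronoun — Principle B does not apply; allowed.
— the engineers: subject of the clause headed by 'photographed'; is c-commanded by the pronoun; coreference would bind this R-expression — blocked (Principle C).
— the interns: possessor inside the subject DP of the clause headed by 'denied'; is c-commanded by the pronoun; coreference would bind this R-expression — blocked (Principle C).
— the twins: possessor inside the object DP of the clause headed by 'convinced'; is c-commanded by the pronoun; coreference would bind this R-expression — blocked (Principle C).

the athletes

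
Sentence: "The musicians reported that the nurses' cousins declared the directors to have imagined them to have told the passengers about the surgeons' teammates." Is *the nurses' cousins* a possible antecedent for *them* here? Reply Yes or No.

Yes

*them* is a pronoun; Principle B requires it to be free in its binding domain — the clause headed by 'imagined'.
— the nurses' cousins: subject of the clause headed by 'declared'; c-commands the pronoun but lies outside its binding domain — allowed.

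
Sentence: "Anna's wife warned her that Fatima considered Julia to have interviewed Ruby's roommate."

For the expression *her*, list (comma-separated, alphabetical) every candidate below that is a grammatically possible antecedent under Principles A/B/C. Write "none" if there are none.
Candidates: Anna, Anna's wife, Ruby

*her* is a pronoun; Principle B requires it to be free in its binding domain — the matrix clause.
— Anna: possessor inside the subject DP of the matrix clause; does not c-command the pronoun — Principle B does not apply; allowed.
— Anna's wife: subject of the matrix clause; c-commands the pronoun within its binding domain — blocked (Principle B).
— Ruby: possessor inside the object DP of the clause headed by 'interviewed'; is c-commanded by the pronoun; coreference would bind this R-expression — blocked (Principle C).

Anna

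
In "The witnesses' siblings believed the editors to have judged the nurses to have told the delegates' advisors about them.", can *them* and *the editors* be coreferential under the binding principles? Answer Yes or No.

Yes

*the editors* is an R-expression; Principle C requires it to be free (not bound by any c-commanding expression).
— them: second object of the clause headed by 'told'; the pronoun does not c-command the R-expression — coreference allowed.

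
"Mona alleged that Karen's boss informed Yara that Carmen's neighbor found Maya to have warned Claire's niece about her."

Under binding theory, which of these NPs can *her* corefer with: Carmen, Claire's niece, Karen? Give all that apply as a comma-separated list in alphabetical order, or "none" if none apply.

*her* is a pronoun; Principle B requires it to be free in its binding domain — the clause headed by 'warned'.
— Carmen: possessor inside the subject DP of the clause headed by 'found'; does not c-command the pronoun — Principle B does not apply; allowed.
— Claire's niece: object of the clause headed by 'warned'; c-commands the pronoun within its binding domain — blocked (Principle B).
— Karen: possessor inside the subject DP of the clause headed by 'informed'; does not c-command the pronoun — Principle B does not apply; allowed.

Carmen, Karen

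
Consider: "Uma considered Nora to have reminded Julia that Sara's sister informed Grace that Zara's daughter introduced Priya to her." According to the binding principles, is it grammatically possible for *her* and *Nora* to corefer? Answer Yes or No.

Yes

*her* is a pronoun; Principle B requires it to be free in its binding domain — the clause headed by 'introduced'.
— Nora: subject of the clause headed by 'reminded'; c-commands the pronoun but lies outside its binding domain — allowed.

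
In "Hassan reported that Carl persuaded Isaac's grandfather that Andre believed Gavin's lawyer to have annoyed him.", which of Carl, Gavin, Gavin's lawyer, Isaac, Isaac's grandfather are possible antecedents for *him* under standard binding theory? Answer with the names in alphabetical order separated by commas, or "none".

*him* is a pronoun; Principle B requires it to be free in its binding domain — the clause headed by 'annoyed'.
— Carl: subject of the clause headed by 'persuaded'; c-commands the pronoun but lies outside its binding domain — allowed.
— Gavin: possessor inside the subject DP of the clause headed by 'annoyed'; does not c-command the pronoun — Principle B does not apply; allowed.
— Gavin's lawyer: subject of the clause headed by 'annoyed'; c-commands the pronoun within its binding domain — blocked (Principle B).
— Isaac: possessor inside the object DP of the clause headed by 'persuaded'; does not c-command the pronoun — Principle B does not apply; allowed.
— Isaac's grandfather: object of the clause headed by 'persuaded'; c-commands the pronoun but lies outside its binding domain — allowed.

Carl, Gavin, Isaac, Isaac's grandfather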